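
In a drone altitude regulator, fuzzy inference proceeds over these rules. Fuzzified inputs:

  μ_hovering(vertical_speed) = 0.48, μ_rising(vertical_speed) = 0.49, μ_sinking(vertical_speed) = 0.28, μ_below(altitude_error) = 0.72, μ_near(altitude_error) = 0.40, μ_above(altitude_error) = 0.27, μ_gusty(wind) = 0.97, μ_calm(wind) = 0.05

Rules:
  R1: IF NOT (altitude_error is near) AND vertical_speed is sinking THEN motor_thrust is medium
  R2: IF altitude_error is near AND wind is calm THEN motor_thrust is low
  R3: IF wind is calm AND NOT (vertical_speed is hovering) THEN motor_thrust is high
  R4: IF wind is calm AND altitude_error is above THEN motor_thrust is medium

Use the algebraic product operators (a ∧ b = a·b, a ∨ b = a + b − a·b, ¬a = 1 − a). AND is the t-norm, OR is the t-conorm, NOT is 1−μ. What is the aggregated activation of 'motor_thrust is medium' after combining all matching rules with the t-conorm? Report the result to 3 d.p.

R1: ¬near=1−0.40=0.60, sinking=0.28; AND[a·b] → w = 0.1680
R2: near=0.40, calm=0.05; AND[a·b] → w = 0.0200
R3: calm=0.05, ¬hovering=1−0.48=0.52; AND[a·b] → w = 0.0260
R4: calm=0.05, above=0.27; AND[a·b] → w = 0.0135
Rules with consequent 'medium': {R1, R4} → strengths 0.1680, 0.0135
Aggregate via t-conorm [a + b − a·b]: 0.1792

0.179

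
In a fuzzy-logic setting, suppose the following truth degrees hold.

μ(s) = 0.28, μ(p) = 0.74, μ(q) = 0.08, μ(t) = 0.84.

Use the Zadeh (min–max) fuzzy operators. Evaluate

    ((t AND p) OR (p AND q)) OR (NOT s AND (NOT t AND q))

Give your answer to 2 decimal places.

0.74

t AND p = min(a, b) on (0.84, 0.74) = 0.74
p AND q = min(a, b) on (0.74, 0.08) = 0.08
(t AND p) OR (p AND q) = max(a, b) on (0.74, 0.08) = 0.74
NOT s = 1 − 0.28 = 0.72
NOT t = 1 − 0.84 = 0.16
NOT t AND q = min(a, b) on (0.16, 0.08) = 0.08
NOT s AND (NOT t AND q) = min(a, b) on (0.72, 0.08) = 0.08
((t AND p) OR (p AND q)) OR (NOT s AND (NOT t AND q)) = max(a, b) on (0.74, 0.08) = 0.74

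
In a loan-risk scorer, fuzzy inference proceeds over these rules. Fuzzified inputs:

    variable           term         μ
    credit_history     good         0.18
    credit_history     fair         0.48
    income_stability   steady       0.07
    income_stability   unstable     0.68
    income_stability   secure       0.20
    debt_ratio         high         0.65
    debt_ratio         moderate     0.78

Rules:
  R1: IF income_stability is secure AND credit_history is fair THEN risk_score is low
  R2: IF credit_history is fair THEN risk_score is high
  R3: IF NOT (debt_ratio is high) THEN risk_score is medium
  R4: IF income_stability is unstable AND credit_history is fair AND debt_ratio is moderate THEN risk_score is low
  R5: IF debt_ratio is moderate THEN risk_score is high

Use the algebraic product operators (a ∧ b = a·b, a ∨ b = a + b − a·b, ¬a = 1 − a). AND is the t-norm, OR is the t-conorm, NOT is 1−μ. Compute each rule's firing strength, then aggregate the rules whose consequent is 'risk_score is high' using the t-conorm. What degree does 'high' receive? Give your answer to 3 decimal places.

0.886

R1: secure=0.20, fair=0.48; AND[a·b] → w = 0.0960
R2: fair=0.48 → w = 0.4800
R3: ¬high=1−0.65=0.35 → w = 0.3500
R4: unstable=0.68, fair=0.48, moderate=0.78; AND[a·b] → w = 0.2546
R5: moderate=0.78 → w = 0.7800
Rules with consequent 'high': {R2, R5} → strengths 0.4800, 0.7800
Aggregate via t-conorm [a + b − a·b]: 0.8856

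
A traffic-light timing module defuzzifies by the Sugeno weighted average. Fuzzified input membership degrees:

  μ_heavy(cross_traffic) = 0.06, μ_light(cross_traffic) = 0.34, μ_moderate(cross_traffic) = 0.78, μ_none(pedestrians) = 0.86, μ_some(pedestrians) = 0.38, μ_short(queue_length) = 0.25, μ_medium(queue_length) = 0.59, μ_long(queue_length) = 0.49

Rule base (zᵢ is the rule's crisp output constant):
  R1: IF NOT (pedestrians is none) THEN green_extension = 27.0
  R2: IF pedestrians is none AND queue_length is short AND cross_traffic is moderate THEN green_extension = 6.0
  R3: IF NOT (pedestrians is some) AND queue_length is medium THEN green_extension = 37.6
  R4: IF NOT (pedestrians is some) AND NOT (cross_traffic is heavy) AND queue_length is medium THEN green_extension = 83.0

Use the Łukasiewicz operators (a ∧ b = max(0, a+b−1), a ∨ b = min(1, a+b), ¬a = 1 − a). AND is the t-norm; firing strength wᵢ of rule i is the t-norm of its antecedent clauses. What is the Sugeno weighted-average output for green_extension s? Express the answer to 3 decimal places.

R1 (z=27.0): ¬none=1−0.86=0.14 → w = 0.14
R2 (z=6.0): none=0.86, short=0.25, moderate=0.78; AND[max(0, a+b−1)] → w = 0.00
R3 (z=37.6): ¬some=1−0.38=0.62, medium=0.59; AND[max(0, a+b−1)] → w = 0.21
R4 (z=83.0): ¬some=1−0.38=0.62, ¬heavy=1−0.06=0.94, medium=0.59; AND[max(0, a+b−1)] → w = 0.15
Weighted average = (0.14·27.0 + 0.00·6.0 + 0.21·37.6 + 0.15·83.0) / (0.14 + 0.00 + 0.21 + 0.15)
  = 24.1260 / 0.5000 = 48.252

48.252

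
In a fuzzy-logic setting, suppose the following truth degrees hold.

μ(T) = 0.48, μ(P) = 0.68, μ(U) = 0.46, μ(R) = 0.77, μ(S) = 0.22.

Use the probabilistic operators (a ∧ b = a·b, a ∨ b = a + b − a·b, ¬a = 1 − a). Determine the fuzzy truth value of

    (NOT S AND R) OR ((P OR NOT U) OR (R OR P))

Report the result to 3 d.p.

0.996

NOT S = 1 − 0.2200 = 0.7800
NOT S AND R = a·b on (0.7800, 0.7700) = 0.6006
NOT U = 1 − 0.4600 = 0.5400
P OR NOT U = a + b − a·b on (0.6800, 0.5400) = 0.8528
R OR P = a + b − a·b on (0.7700, 0.6800) = 0.9264
(P OR NOT U) OR (R OR P) = a + b − a·b on (0.8528, 0.9264) = 0.9892
(NOT S AND R) OR ((P OR NOT U) OR (R OR P)) = a + b − a·b on (0.6006, 0.9892) = 0.9957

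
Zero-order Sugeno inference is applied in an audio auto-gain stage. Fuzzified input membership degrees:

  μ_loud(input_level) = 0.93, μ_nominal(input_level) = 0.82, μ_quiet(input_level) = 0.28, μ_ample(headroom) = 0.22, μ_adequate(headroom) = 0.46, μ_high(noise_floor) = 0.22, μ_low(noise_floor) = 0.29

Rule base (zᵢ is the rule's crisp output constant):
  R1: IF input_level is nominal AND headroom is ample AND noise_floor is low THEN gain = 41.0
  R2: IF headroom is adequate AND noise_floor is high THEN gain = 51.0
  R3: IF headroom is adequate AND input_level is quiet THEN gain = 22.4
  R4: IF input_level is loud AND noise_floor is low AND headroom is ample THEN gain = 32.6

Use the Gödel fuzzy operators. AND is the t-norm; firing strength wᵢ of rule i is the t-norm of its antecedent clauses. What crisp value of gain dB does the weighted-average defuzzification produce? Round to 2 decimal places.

R1 (z=41.0): nominal=0.82, ample=0.22, low=0.29; AND[min(a, b)] → w = 0.22
R2 (z=51.0): adequate=0.46, high=0.22; AND[min(a, b)] → w = 0.22
R3 (z=22.4): adequate=0.46, quiet=0.28; AND[min(a, b)] → w = 0.28
R4 (z=32.6): loud=0.93, low=0.29, ample=0.22; AND[min(a, b)] → w = 0.22
Weighted average = (0.22·41.0 + 0.22·51.0 + 0.28·22.4 + 0.22·32.6) / (0.22 + 0.22 + 0.28 + 0.22)
  = 33.6840 / 0.9400 = 35.83

35.83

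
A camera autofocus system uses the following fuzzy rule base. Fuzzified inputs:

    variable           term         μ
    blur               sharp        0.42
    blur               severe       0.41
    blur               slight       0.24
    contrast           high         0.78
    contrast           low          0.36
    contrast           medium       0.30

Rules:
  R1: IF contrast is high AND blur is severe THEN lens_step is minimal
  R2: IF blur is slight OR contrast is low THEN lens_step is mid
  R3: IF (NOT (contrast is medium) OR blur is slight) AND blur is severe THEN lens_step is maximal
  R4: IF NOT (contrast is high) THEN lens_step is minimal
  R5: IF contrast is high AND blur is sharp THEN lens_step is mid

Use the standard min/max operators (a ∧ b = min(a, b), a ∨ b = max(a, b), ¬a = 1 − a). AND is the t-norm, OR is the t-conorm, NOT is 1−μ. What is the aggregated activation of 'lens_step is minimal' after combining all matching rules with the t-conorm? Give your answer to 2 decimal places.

0.41

R1: high=0.78, severe=0.41; AND[min(a, b)] → w = 0.41
R2: slight=0.24, low=0.36; OR[max(a, b)] → w = 0.36
R3: (¬medium=1−0.30=0.70 OR slight=0.24) = 0.70; AND[min(a, b)] with severe=0.41 → w = 0.41
R4: ¬high=1−0.78=0.22 → w = 0.22
R5: high=0.78, sharp=0.42; AND[min(a, b)] → w = 0.42
Rules with consequent 'minimal': {R1, R4} → strengths 0.41, 0.22
Aggregate via t-conorm [max(a, b)]: 0.41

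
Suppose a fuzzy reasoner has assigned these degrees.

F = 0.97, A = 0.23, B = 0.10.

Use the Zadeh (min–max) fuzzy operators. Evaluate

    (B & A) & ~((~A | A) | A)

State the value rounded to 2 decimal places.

B & A = min(a, b) on (0.10, 0.23) = 0.10
~A = 1 − 0.23 = 0.77
~A | A = max(a, b) on (0.77, 0.23) = 0.77
(~A | A) | A = max(a, b) on (0.77, 0.23) = 0.77
~((~A | A) | A) = 1 − 0.77 = 0.23
(B & A) & ~((~A | A) | A) = min(a, b) on (0.10, 0.23) = 0.10

0.10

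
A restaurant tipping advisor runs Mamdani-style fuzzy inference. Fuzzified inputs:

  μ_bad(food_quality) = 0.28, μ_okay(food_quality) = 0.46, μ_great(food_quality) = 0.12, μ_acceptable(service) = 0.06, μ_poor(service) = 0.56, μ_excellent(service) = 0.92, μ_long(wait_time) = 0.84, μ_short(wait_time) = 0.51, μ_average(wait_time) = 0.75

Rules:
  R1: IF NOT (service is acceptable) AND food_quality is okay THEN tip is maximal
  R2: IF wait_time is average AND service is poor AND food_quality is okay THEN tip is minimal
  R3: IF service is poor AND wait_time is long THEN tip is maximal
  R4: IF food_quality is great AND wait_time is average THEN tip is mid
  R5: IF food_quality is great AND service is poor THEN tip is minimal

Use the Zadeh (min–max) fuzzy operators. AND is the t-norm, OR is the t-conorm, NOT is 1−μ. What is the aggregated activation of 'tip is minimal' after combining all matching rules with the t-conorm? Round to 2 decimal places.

0.46

R1: ¬acceptable=1−0.06=0.94, okay=0.46; AND[min(a, b)] → w = 0.46
R2: average=0.75, poor=0.56, okay=0.46; AND[min(a, b)] → w = 0.46
R3: poor=0.56, long=0.84; AND[min(a, b)] → w = 0.56
R4: great=0.12, average=0.75; AND[min(a, b)] → w = 0.12
R5: great=0.12, poor=0.56; AND[min(a, b)] → w = 0.12
Rules with consequent 'minimal': {R2, R5} → strengths 0.46, 0.12
Aggregate via t-conorm [max(a, b)]: 0.46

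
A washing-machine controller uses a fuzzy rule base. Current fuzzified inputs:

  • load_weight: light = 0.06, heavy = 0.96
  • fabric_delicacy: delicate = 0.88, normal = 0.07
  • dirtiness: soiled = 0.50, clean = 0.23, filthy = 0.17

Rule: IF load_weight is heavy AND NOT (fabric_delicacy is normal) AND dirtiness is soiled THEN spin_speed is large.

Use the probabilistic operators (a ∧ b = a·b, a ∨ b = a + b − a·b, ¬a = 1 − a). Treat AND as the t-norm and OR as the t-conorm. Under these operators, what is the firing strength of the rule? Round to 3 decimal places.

0.446

firing strength: heavy=0.96, ¬normal=1−0.07=0.93, soiled=0.50; AND[a·b] → w = 0.4464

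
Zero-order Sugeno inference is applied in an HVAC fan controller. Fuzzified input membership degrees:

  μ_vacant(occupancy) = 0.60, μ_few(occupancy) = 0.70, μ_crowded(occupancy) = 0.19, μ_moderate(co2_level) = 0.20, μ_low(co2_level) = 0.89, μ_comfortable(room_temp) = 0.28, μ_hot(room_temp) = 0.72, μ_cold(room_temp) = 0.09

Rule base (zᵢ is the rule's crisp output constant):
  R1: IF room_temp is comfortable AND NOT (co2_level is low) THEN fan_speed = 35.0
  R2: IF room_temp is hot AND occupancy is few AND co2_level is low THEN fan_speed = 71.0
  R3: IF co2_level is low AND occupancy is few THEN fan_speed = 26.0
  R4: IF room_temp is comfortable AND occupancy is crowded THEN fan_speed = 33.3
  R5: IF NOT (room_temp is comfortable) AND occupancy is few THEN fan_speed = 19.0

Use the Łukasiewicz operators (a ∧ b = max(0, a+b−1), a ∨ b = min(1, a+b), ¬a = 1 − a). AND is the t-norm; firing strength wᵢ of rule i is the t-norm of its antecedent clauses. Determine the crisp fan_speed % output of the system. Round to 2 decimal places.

R1 (z=35.0): comfortable=0.28, ¬low=1−0.89=0.11; AND[max(0, a+b−1)] → w = 0.00
R2 (z=71.0): hot=0.72, few=0.70, low=0.89; AND[max(0, a+b−1)] → w = 0.31
R3 (z=26.0): low=0.89, few=0.70; AND[max(0, a+b−1)] → w = 0.59
R4 (z=33.3): comfortable=0.28, crowded=0.19; AND[max(0, a+b−1)] → w = 0.00
R5 (z=19.0): ¬comfortable=1−0.28=0.72, few=0.70; AND[max(0, a+b−1)] → w = 0.42
Weighted average = (0.00·35.0 + 0.31·71.0 + 0.59·26.0 + 0.00·33.3 + 0.42·19.0) / (0.00 + 0.31 + 0.59 + 0.00 + 0.42)
  = 45.3300 / 1.3200 = 34.34

34.34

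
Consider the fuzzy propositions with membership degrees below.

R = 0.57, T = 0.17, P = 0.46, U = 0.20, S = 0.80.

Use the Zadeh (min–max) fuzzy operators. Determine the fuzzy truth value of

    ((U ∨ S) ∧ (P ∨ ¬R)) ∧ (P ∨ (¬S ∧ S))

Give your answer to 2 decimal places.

0.46

U ∨ S = max(a, b) on (0.20, 0.80) = 0.80
¬R = 1 − 0.57 = 0.43
P ∨ ¬R = max(a, b) on (0.46, 0.43) = 0.46
(U ∨ S) ∧ (P ∨ ¬R) = min(a, b) on (0.80, 0.46) = 0.46
¬S = 1 − 0.80 = 0.20
¬S ∧ S = min(a, b) on (0.20, 0.80) = 0.20
P ∨ (¬S ∧ S) = max(a, b) on (0.46, 0.20) = 0.46
((U ∨ S) ∧ (P ∨ ¬R)) ∧ (P ∨ (¬S ∧ S)) = min(a, b) on (0.46, 0.46) = 0.46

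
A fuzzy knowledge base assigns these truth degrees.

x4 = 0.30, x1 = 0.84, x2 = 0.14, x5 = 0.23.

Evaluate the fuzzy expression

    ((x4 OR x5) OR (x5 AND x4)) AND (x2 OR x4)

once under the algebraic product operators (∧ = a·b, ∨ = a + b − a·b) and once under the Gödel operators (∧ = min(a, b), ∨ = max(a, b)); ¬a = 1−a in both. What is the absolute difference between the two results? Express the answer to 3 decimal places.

0.102

Under algebraic product:
  x4 OR x5 = a + b − a·b on (0.3000, 0.2300) = 0.4610
  x5 AND x4 = a·b on (0.2300, 0.3000) = 0.0690
  (x4 OR x5) OR (x5 AND x4) = a + b − a·b on (0.4610, 0.0690) = 0.4982
  x2 OR x4 = a + b − a·b on (0.1400, 0.3000) = 0.3980
  ((x4 OR x5) OR (x5 AND x4)) AND (x2 OR x4) = a·b on (0.4982, 0.3980) = 0.1983
  → value = 0.1983
Under Gödel:
  x4 OR x5 = max(a, b) on (0.30, 0.23) = 0.30
  x5 AND x4 = min(a, b) on (0.23, 0.30) = 0.23
  (x4 OR x5) OR (x5 AND x4) = max(a, b) on (0.30, 0.23) = 0.30
  x2 OR x4 = max(a, b) on (0.14, 0.30) = 0.30
  ((x4 OR x5) OR (x5 AND x4)) AND (x2 OR x4) = min(a, b) on (0.30, 0.30) = 0.30
  → value = 0.3000
|0.1983 − 0.3000| = 0.102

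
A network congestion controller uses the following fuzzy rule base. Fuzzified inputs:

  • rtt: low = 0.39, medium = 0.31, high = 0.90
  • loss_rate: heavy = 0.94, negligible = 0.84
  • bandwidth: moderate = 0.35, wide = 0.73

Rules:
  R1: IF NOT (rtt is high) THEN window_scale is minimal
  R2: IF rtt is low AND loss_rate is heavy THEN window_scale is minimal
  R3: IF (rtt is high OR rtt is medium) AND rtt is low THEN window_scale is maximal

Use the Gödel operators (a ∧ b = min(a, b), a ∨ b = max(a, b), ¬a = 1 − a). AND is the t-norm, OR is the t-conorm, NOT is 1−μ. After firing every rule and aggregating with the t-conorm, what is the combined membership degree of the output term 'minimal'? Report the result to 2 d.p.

0.39

R1: ¬high=1−0.90=0.10 → w = 0.10
R2: low=0.39, heavy=0.94; AND[min(a, b)] → w = 0.39
R3: (high=0.90 OR medium=0.31) = 0.90; AND[min(a, b)] with low=0.39 → w = 0.39
Rules with consequent 'minimal': {R1, R2} → strengths 0.10, 0.39
Aggregate via t-conorm [max(a, b)]: 0.39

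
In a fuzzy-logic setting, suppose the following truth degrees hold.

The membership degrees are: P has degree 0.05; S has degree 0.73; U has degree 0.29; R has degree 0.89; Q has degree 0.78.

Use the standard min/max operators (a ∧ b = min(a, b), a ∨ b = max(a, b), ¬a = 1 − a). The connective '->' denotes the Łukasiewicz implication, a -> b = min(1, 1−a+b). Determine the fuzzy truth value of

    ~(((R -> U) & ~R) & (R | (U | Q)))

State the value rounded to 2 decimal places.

0.89

R -> U  [Łukasiewicz: min(1, 1−a+b)] with a=0.89, b=0.29 → 0.40
~R = 1 − 0.89 = 0.11
(R -> U) & ~R = min(a, b) on (0.40, 0.11) = 0.11
U | Q = max(a, b) on (0.29, 0.78) = 0.78
R | (U | Q) = max(a, b) on (0.89, 0.78) = 0.89
((R -> U) & ~R) & (R | (U | Q)) = min(a, b) on (0.11, 0.89) = 0.11
~(((R -> U) & ~R) & (R | (U | Q))) = 1 − 0.11 = 0.89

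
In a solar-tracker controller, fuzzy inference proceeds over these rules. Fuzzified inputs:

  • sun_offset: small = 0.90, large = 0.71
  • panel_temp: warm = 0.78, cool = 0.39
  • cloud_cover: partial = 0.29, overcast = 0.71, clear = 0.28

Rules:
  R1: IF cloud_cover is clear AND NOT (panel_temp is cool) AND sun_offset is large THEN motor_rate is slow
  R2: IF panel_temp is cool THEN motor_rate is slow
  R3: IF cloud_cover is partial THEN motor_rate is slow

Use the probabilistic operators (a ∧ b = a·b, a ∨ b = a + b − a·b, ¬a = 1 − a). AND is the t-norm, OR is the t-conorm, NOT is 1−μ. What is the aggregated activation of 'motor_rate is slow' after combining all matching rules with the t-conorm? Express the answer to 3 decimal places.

0.619

R1: clear=0.28, ¬cool=1−0.39=0.61, large=0.71; AND[a·b] → w = 0.1213
R2: cool=0.39 → w = 0.3900
R3: partial=0.29 → w = 0.2900
Rules with consequent 'slow': {R1, R2, R3} → strengths 0.1213, 0.3900, 0.2900
Aggregate via t-conorm [a + b − a·b]: 0.6194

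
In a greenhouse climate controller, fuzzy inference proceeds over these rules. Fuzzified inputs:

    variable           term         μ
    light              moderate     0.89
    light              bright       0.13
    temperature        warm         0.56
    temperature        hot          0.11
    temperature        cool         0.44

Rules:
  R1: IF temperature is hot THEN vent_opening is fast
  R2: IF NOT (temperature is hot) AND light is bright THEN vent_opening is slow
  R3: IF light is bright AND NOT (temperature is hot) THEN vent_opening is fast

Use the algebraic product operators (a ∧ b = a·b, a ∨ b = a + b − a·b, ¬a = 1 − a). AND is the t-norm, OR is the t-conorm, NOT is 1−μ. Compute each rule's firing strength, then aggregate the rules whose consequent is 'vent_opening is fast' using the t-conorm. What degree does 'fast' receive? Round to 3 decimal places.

0.213

R1: hot=0.11 → w = 0.1100
R2: ¬hot=1−0.11=0.89, bright=0.13; AND[a·b] → w = 0.1157
R3: bright=0.13, ¬hot=1−0.11=0.89; AND[a·b] → w = 0.1157
Rules with consequent 'fast': {R1, R3} → strengths 0.1100, 0.1157
Aggregate via t-conorm [a + b − a·b]: 0.2130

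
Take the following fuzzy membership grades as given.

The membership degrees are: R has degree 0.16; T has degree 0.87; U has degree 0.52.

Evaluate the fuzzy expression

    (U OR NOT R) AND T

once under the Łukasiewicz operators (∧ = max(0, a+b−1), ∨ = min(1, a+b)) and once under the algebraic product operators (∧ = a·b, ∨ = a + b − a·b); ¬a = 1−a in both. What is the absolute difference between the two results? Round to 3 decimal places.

Under Łukasiewicz:
  NOT R = 1 − 0.16 = 0.84
  U OR NOT R = min(1, a+b) on (0.52, 0.84) = 1.00
  (U OR NOT R) AND T = max(0, a+b−1) on (1.00, 0.87) = 0.87
  → value = 0.8700
Under algebraic product:
  NOT R = 1 − 0.1600 = 0.8400
  U OR NOT R = a + b − a·b on (0.5200, 0.8400) = 0.9232
  (U OR NOT R) AND T = a·b on (0.9232, 0.8700) = 0.8032
  → value = 0.8032
|0.8700 − 0.8032| = 0.067

0.067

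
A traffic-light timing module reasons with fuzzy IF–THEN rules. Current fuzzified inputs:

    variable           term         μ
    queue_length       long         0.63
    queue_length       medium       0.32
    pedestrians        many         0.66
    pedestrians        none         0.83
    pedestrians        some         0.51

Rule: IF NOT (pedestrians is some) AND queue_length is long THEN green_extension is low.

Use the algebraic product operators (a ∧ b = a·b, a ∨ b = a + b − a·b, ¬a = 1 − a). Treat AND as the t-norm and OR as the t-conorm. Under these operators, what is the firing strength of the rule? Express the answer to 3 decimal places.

firing strength: ¬some=1−0.51=0.49, long=0.63; AND[a·b] → w = 0.3087

0.309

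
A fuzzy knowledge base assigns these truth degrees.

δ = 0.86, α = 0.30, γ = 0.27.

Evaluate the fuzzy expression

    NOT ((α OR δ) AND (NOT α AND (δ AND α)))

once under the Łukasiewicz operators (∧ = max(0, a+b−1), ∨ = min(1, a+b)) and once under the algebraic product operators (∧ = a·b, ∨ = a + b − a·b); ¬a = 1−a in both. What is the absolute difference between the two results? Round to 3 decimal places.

Under Łukasiewicz:
  α OR δ = min(1, a+b) on (0.30, 0.86) = 1.00
  NOT α = 1 − 0.30 = 0.70
  δ AND α = max(0, a+b−1) on (0.86, 0.30) = 0.16
  NOT α AND (δ AND α) = max(0, a+b−1) on (0.70, 0.16) = 0.00
  (α OR δ) AND (NOT α AND (δ AND α)) = max(0, a+b−1) on (1.00, 0.00) = 0.00
  NOT ((α OR δ) AND (NOT α AND (δ AND α))) = 1 − 0.00 = 1.00
  → value = 1.0000
Under algebraic product:
  α OR δ = a + b − a·b on (0.3000, 0.8600) = 0.9020
  NOT α = 1 − 0.3000 = 0.7000
  δ AND α = a·b on (0.8600, 0.3000) = 0.2580
  NOT α AND (δ AND α) = a·b on (0.7000, 0.2580) = 0.1806
  (α OR δ) AND (NOT α AND (δ AND α)) = a·b on (0.9020, 0.1806) = 0.1629
  NOT ((α OR δ) AND (NOT α AND (δ AND α))) = 1 − 0.1629 = 0.8371
  → value = 0.8371
|1.0000 − 0.8371| = 0.163

0.163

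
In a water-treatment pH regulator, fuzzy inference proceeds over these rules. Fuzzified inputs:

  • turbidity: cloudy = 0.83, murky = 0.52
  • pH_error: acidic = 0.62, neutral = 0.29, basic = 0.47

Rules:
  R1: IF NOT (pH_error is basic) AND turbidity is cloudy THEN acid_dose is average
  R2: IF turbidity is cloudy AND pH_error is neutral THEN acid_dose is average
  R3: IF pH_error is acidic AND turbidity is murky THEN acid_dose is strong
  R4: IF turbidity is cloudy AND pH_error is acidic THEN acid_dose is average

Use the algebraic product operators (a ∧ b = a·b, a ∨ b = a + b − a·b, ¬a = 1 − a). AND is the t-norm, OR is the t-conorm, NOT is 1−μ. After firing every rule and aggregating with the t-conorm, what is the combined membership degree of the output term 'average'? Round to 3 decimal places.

R1: ¬basic=1−0.47=0.53, cloudy=0.83; AND[a·b] → w = 0.4399
R2: cloudy=0.83, neutral=0.29; AND[a·b] → w = 0.2407
R3: acidic=0.62, murky=0.52; AND[a·b] → w = 0.3224
R4: cloudy=0.83, acidic=0.62; AND[a·b] → w = 0.5146
Rules with consequent 'average': {R1, R2, R4} → strengths 0.4399, 0.2407, 0.5146
Aggregate via t-conorm [a + b − a·b]: 0.7936

0.794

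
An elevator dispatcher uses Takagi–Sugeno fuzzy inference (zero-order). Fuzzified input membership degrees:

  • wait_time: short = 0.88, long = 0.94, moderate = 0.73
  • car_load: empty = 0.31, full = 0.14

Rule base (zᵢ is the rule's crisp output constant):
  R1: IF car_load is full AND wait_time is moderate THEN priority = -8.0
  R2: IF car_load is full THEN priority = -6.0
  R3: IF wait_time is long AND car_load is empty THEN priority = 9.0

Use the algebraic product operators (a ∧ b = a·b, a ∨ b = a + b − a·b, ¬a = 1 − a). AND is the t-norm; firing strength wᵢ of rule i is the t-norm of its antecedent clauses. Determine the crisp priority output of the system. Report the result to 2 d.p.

1.81

R1 (z=-8.0): full=0.14, moderate=0.73; AND[a·b] → w = 0.1022
R2 (z=-6.0): full=0.14 → w = 0.1400
R3 (z=9.0): long=0.94, empty=0.31; AND[a·b] → w = 0.2914
Weighted average = (0.1022·-8.0 + 0.1400·-6.0 + 0.2914·9.0) / (0.1022 + 0.1400 + 0.2914)
  = 0.9650 / 0.5336 = 1.81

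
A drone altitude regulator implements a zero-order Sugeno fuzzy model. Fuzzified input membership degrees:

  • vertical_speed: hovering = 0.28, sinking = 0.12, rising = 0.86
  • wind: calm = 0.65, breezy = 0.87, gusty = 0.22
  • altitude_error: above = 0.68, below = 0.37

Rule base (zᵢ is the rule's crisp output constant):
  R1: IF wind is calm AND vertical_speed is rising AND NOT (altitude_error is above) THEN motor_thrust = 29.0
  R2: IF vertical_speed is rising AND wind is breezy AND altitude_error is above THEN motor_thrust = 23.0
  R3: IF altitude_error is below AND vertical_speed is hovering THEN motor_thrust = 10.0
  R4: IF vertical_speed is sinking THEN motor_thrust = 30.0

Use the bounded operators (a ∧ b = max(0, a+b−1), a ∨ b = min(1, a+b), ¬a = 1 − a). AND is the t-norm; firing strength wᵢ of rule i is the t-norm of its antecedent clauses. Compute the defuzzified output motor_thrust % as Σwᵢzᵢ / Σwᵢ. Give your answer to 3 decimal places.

24.585

R1 (z=29.0): calm=0.65, rising=0.86, ¬above=1−0.68=0.32; AND[max(0, a+b−1)] → w = 0.00
R2 (z=23.0): rising=0.86, breezy=0.87, above=0.68; AND[max(0, a+b−1)] → w = 0.41
R3 (z=10.0): below=0.37, hovering=0.28; AND[max(0, a+b−1)] → w = 0.00
R4 (z=30.0): sinking=0.12 → w = 0.12
Weighted average = (0.00·29.0 + 0.41·23.0 + 0.00·10.0 + 0.12·30.0) / (0.00 + 0.41 + 0.00 + 0.12)
  = 13.0300 / 0.5300 = 24.585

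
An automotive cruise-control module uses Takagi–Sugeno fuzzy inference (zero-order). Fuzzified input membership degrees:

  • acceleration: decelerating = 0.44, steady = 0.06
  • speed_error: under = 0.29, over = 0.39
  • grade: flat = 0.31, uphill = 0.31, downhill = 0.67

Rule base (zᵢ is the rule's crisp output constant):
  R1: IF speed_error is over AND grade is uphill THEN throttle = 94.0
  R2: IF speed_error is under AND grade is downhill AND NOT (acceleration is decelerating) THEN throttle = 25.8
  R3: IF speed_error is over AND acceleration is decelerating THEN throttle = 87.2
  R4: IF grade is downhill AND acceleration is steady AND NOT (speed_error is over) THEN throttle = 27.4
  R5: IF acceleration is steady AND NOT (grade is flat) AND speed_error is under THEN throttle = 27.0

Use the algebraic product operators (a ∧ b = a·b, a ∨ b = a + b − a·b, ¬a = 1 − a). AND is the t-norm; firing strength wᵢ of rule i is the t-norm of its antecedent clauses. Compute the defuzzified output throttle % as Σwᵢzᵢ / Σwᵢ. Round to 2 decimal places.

R1 (z=94.0): over=0.39, uphill=0.31; AND[a·b] → w = 0.1209
R2 (z=25.8): under=0.29, downhill=0.67, ¬decelerating=1−0.44=0.56; AND[a·b] → w = 0.1088
R3 (z=87.2): over=0.39, decelerating=0.44; AND[a·b] → w = 0.1716
R4 (z=27.4): downhill=0.67, steady=0.06, ¬over=1−0.39=0.61; AND[a·b] → w = 0.0245
R5 (z=27.0): steady=0.06, ¬flat=1−0.31=0.69, under=0.29; AND[a·b] → w = 0.0120
Weighted average = (0.1209·94.0 + 0.1088·25.8 + 0.1716·87.2 + 0.0245·27.4 + 0.0120·27.0) / (0.1209 + 0.1088 + 0.1716 + 0.0245 + 0.0120)
  = 30.1314 / 0.4378 = 68.82

68.82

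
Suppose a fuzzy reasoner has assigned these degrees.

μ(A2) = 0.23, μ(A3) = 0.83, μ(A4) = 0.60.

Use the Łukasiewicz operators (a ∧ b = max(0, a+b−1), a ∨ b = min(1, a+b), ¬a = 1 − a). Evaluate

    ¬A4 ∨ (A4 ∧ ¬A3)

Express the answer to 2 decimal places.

¬A4 = 1 − 0.60 = 0.40
¬A3 = 1 − 0.83 = 0.17
A4 ∧ ¬A3 = max(0, a+b−1) on (0.60, 0.17) = 0.00
¬A4 ∨ (A4 ∧ ¬A3) = min(1, a+b) on (0.40, 0.00) = 0.40

0.40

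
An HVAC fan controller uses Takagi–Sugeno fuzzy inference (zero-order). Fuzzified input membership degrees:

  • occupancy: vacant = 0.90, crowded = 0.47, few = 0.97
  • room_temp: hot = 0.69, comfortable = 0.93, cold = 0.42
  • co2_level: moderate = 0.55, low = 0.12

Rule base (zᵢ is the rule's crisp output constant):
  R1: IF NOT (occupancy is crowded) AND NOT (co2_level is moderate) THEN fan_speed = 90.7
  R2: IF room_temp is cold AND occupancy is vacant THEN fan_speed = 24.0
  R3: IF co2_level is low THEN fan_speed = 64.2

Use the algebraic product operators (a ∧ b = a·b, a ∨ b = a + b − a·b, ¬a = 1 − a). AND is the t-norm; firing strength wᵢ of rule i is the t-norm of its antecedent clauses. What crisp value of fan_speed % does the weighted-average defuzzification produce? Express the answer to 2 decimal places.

R1 (z=90.7): ¬crowded=1−0.47=0.53, ¬moderate=1−0.55=0.45; AND[a·b] → w = 0.2385
R2 (z=24.0): cold=0.42, vacant=0.90; AND[a·b] → w = 0.3780
R3 (z=64.2): low=0.12 → w = 0.1200
Weighted average = (0.2385·90.7 + 0.3780·24.0 + 0.1200·64.2) / (0.2385 + 0.3780 + 0.1200)
  = 38.4079 / 0.7365 = 52.15

52.15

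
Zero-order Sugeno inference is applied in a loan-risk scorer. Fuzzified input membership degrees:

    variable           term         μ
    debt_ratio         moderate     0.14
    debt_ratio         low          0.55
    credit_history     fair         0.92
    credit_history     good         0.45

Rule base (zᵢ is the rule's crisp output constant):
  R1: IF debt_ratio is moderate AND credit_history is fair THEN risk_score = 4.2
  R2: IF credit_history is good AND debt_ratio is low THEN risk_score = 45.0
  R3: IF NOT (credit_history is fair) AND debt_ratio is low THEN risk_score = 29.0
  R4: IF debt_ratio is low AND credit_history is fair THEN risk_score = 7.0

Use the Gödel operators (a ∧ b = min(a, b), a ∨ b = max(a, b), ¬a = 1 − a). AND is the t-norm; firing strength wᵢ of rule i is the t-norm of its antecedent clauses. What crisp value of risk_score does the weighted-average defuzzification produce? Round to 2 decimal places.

22.14

R1 (z=4.2): moderate=0.14, fair=0.92; AND[min(a, b)] → w = 0.14
R2 (z=45.0): good=0.45, low=0.55; AND[min(a, b)] → w = 0.45
R3 (z=29.0): ¬fair=1−0.92=0.08, low=0.55; AND[min(a, b)] → w = 0.08
R4 (z=7.0): low=0.55, fair=0.92; AND[min(a, b)] → w = 0.55
Weighted average = (0.14·4.2 + 0.45·45.0 + 0.08·29.0 + 0.55·7.0) / (0.14 + 0.45 + 0.08 + 0.55)
  = 27.0080 / 1.2200 = 22.14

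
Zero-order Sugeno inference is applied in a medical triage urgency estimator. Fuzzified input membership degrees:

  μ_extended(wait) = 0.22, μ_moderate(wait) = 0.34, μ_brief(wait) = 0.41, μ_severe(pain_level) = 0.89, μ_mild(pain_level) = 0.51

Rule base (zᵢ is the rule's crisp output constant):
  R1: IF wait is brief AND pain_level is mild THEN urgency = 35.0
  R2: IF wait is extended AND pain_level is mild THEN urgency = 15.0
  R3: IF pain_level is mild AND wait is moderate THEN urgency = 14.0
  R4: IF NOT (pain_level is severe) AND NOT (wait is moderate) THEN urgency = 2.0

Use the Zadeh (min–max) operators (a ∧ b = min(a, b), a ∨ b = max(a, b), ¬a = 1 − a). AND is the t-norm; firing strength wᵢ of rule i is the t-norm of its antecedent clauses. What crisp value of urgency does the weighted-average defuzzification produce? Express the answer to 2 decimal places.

R1 (z=35.0): brief=0.41, mild=0.51; AND[min(a, b)] → w = 0.41
R2 (z=15.0): extended=0.22, mild=0.51; AND[min(a, b)] → w = 0.22
R3 (z=14.0): mild=0.51, moderate=0.34; AND[min(a, b)] → w = 0.34
R4 (z=2.0): ¬severe=1−0.89=0.11, ¬moderate=1−0.34=0.66; AND[min(a, b)] → w = 0.11
Weighted average = (0.41·35.0 + 0.22·15.0 + 0.34·14.0 + 0.11·2.0) / (0.41 + 0.22 + 0.34 + 0.11)
  = 22.6300 / 1.0800 = 20.95

20.95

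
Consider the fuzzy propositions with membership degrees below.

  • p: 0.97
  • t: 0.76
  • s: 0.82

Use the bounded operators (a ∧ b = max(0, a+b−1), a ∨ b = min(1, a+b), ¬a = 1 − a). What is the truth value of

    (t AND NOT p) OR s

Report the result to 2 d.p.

NOT p = 1 − 0.97 = 0.03
t AND NOT p = max(0, a+b−1) on (0.76, 0.03) = 0.00
(t AND NOT p) OR s = min(1, a+b) on (0.00, 0.82) = 0.82

0.82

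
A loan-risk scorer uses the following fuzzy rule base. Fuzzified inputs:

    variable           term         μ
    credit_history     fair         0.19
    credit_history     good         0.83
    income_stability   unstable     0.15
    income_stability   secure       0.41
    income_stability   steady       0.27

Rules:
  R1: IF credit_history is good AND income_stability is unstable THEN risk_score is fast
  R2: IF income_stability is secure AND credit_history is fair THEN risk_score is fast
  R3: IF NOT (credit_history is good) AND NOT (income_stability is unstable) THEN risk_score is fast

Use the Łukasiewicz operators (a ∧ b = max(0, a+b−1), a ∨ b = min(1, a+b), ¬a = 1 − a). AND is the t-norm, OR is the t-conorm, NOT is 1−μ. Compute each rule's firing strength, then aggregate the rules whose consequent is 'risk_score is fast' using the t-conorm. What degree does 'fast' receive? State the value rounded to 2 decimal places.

R1: good=0.83, unstable=0.15; AND[max(0, a+b−1)] → w = 0.00
R2: secure=0.41, fair=0.19; AND[max(0, a+b−1)] → w = 0.00
R3: ¬good=1−0.83=0.17, ¬unstable=1−0.15=0.85; AND[max(0, a+b−1)] → w = 0.02
Rules with consequent 'fast': {R1, R2, R3} → strengths 0.00, 0.00, 0.02
Aggregate via t-conorm [min(1, a+b)]: 0.02

0.02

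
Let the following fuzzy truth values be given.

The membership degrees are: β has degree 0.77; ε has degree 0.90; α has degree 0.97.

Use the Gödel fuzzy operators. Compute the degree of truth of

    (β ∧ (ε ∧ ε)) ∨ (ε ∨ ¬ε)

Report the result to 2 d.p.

ε ∧ ε = min(a, b) on (0.90, 0.90) = 0.90
β ∧ (ε ∧ ε) = min(a, b) on (0.77, 0.90) = 0.77
¬ε = 1 − 0.90 = 0.10
ε ∨ ¬ε = max(a, b) on (0.90, 0.10) = 0.90
(β ∧ (ε ∧ ε)) ∨ (ε ∨ ¬ε) = max(a, b) on (0.77, 0.90) = 0.90

0.90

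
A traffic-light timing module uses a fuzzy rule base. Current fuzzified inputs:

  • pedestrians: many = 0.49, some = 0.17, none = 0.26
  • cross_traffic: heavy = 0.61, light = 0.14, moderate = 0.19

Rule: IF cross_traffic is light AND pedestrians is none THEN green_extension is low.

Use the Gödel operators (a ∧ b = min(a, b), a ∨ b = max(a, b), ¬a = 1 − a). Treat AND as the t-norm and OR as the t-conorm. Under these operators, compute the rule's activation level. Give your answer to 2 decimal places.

0.14

firing strength: light=0.14, none=0.26; AND[min(a, b)] → w = 0.14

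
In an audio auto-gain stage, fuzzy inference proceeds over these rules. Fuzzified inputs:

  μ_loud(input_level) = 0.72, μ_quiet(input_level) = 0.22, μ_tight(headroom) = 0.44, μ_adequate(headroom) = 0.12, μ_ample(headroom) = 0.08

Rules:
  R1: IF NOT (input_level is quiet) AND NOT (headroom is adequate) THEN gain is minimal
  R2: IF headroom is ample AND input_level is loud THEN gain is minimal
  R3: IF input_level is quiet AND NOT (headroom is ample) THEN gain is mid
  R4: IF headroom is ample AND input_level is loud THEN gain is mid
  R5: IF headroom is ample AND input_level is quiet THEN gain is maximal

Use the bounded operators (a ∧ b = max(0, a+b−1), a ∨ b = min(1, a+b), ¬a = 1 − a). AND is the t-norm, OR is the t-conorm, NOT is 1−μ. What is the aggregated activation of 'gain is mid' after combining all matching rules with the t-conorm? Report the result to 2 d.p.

R1: ¬quiet=1−0.22=0.78, ¬adequate=1−0.12=0.88; AND[max(0, a+b−1)] → w = 0.66
R2: ample=0.08, loud=0.72; AND[max(0, a+b−1)] → w = 0.00
R3: quiet=0.22, ¬ample=1−0.08=0.92; AND[max(0, a+b−1)] → w = 0.14
R4: ample=0.08, loud=0.72; AND[max(0, a+b−1)] → w = 0.00
R5: ample=0.08, quiet=0.22; AND[max(0, a+b−1)] → w = 0.00
Rules with consequent 'mid': {R3, R4} → strengths 0.14, 0.00
Aggregate via t-conorm [min(1, a+b)]: 0.14

0.14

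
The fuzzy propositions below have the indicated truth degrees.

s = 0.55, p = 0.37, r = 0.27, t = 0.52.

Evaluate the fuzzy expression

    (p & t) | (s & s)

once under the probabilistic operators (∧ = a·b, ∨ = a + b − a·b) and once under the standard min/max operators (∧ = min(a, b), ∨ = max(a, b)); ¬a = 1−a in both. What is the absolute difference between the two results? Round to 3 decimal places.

Under probabilistic:
  p & t = a·b on (0.3700, 0.5200) = 0.1924
  s & s = a·b on (0.5500, 0.5500) = 0.3025
  (p & t) | (s & s) = a + b − a·b on (0.1924, 0.3025) = 0.4367
  → value = 0.4367
Under standard min/max:
  p & t = min(a, b) on (0.37, 0.52) = 0.37
  s & s = min(a, b) on (0.55, 0.55) = 0.55
  (p & t) | (s & s) = max(a, b) on (0.37, 0.55) = 0.55
  → value = 0.5500
|0.4367 − 0.5500| = 0.113

0.113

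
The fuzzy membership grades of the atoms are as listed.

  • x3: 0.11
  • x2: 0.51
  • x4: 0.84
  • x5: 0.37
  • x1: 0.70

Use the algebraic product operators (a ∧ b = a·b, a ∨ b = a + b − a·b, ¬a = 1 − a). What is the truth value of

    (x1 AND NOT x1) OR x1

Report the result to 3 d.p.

NOT x1 = 1 − 0.7000 = 0.3000
x1 AND NOT x1 = a·b on (0.7000, 0.3000) = 0.2100
(x1 AND NOT x1) OR x1 = a + b − a·b on (0.2100, 0.7000) = 0.7630

0.763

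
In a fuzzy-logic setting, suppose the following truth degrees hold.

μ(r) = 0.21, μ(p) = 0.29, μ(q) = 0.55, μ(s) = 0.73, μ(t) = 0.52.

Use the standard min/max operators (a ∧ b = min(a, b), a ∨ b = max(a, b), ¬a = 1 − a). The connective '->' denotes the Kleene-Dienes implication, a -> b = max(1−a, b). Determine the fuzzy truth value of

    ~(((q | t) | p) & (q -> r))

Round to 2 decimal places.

0.55

q | t = max(a, b) on (0.55, 0.52) = 0.55
(q | t) | p = max(a, b) on (0.55, 0.29) = 0.55
q -> r  [Kleene-Dienes: max(1−a, b)] with a=0.55, b=0.21 → 0.45
((q | t) | p) & (q -> r) = min(a, b) on (0.55, 0.45) = 0.45
~(((q | t) | p) & (q -> r)) = 1 − 0.45 = 0.55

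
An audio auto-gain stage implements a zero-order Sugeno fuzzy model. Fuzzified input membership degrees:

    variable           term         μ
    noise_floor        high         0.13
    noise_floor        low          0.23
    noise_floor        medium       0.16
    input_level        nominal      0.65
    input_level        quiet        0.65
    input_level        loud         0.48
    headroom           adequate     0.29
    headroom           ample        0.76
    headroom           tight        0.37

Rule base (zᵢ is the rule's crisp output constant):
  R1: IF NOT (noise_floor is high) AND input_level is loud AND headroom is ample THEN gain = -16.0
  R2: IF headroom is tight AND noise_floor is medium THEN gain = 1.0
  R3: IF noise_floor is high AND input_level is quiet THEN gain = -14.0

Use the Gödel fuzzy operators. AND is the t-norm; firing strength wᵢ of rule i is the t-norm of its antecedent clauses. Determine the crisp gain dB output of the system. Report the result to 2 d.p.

-12.13

R1 (z=-16.0): ¬high=1−0.13=0.87, loud=0.48, ample=0.76; AND[min(a, b)] → w = 0.48
R2 (z=1.0): tight=0.37, medium=0.16; AND[min(a, b)] → w = 0.16
R3 (z=-14.0): high=0.13, quiet=0.65; AND[min(a, b)] → w = 0.13
Weighted average = (0.48·-16.0 + 0.16·1.0 + 0.13·-14.0) / (0.48 + 0.16 + 0.13)
  = -9.3400 / 0.7700 = -12.13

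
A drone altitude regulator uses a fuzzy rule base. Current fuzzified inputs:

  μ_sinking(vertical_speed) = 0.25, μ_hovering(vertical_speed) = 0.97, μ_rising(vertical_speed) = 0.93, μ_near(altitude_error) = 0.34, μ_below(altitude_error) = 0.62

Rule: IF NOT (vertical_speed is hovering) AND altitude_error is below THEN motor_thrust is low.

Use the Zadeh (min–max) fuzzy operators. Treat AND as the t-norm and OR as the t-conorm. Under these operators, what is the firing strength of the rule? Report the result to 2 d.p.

firing strength: ¬hovering=1−0.97=0.03, below=0.62; AND[min(a, b)] → w = 0.03

0.03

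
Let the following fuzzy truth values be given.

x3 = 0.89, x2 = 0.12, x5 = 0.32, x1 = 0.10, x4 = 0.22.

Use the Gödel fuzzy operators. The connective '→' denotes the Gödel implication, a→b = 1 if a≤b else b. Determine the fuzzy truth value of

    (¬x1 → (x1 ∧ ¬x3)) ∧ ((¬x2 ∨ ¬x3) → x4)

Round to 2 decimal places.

0.10

¬x1 = 1 − 0.10 = 0.90
¬x3 = 1 − 0.89 = 0.11
x1 ∧ ¬x3 = min(a, b) on (0.10, 0.11) = 0.10
¬x1 → (x1 ∧ ¬x3)  [Gödel: 1 if a≤b else b] with a=0.90, b=0.10 → 0.10
¬x2 = 1 − 0.12 = 0.88
¬x3 = 1 − 0.89 = 0.11
¬x2 ∨ ¬x3 = max(a, b) on (0.88, 0.11) = 0.88
(¬x2 ∨ ¬x3) → x4  [Gödel: 1 if a≤b else b] with a=0.88, b=0.22 → 0.22
(¬x1 → (x1 ∧ ¬x3)) ∧ ((¬x2 ∨ ¬x3) → x4) = min(a, b) on (0.10, 0.22) = 0.10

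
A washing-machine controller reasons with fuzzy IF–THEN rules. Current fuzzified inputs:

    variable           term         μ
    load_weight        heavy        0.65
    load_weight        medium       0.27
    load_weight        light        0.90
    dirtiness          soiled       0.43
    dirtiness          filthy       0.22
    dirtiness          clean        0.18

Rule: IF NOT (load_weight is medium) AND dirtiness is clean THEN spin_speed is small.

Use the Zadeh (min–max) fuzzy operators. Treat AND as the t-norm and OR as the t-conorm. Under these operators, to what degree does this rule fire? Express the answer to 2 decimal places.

firing strength: ¬medium=1−0.27=0.73, clean=0.18; AND[min(a, b)] → w = 0.18

0.18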